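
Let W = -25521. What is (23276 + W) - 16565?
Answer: -18810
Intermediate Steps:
(23276 + W) - 16565 = (23276 - 25521) - 16565 = -2245 - 16565 = -18810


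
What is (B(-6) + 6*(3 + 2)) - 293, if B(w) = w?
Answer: -269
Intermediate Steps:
(B(-6) + 6*(3 + 2)) - 293 = (-6 + 6*(3 + 2)) - 293 = (-6 + 6*5) - 293 = (-6 + 30) - 293 = 24 - 293 = -269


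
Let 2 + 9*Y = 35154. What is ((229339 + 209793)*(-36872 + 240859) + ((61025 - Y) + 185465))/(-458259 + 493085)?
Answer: 403098578407/156717 ≈ 2.5721e+6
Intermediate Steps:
Y = 35152/9 (Y = -2/9 + (⅑)*35154 = -2/9 + 3906 = 35152/9 ≈ 3905.8)
((229339 + 209793)*(-36872 + 240859) + ((61025 - Y) + 185465))/(-458259 + 493085) = ((229339 + 209793)*(-36872 + 240859) + ((61025 - 1*35152/9) + 185465))/(-458259 + 493085) = (439132*203987 + ((61025 - 35152/9) + 185465))/34826 = (89577219284 + (514073/9 + 185465))*(1/34826) = (89577219284 + 2183258/9)*(1/34826) = (806197156814/9)*(1/34826) = 403098578407/156717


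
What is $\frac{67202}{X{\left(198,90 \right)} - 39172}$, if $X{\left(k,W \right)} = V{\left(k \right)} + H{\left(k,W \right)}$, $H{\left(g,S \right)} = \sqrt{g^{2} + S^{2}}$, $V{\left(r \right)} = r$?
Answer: $- \frac{654782687}{379731343} - \frac{302409 \sqrt{146}}{379731343} \approx -1.734$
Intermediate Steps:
$H{\left(g,S \right)} = \sqrt{S^{2} + g^{2}}$
$X{\left(k,W \right)} = k + \sqrt{W^{2} + k^{2}}$
$\frac{67202}{X{\left(198,90 \right)} - 39172} = \frac{67202}{\left(198 + \sqrt{90^{2} + 198^{2}}\right) - 39172} = \frac{67202}{\left(198 + \sqrt{8100 + 39204}\right) - 39172} = \frac{67202}{\left(198 + \sqrt{47304}\right) - 39172} = \frac{67202}{\left(198 + 18 \sqrt{146}\right) - 39172} = \frac{67202}{-38974 + 18 \sqrt{146}}$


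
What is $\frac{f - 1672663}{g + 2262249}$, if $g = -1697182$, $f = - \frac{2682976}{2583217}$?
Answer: $- \frac{4320854179847}{1459690680539} \approx -2.9601$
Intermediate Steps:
$f = - \frac{2682976}{2583217}$ ($f = \left(-2682976\right) \frac{1}{2583217} = - \frac{2682976}{2583217} \approx -1.0386$)
$\frac{f - 1672663}{g + 2262249} = \frac{- \frac{2682976}{2583217} - 1672663}{-1697182 + 2262249} = - \frac{4320854179847}{2583217 \cdot 565067} = \left(- \frac{4320854179847}{2583217}\right) \frac{1}{565067} = - \frac{4320854179847}{1459690680539}$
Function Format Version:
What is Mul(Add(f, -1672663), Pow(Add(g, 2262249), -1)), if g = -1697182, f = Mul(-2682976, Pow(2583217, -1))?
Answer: Rational(-4320854179847, 1459690680539) ≈ -2.9601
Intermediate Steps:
f = Rational(-2682976, 2583217) (f = Mul(-2682976, Rational(1, 2583217)) = Rational(-2682976, 2583217) ≈ -1.0386)
Mul(Add(f, -1672663), Pow(Add(g, 2262249), -1)) = Mul(Add(Rational(-2682976, 2583217), -1672663), Pow(Add(-1697182, 2262249), -1)) = Mul(Rational(-4320854179847, 2583217), Pow(565067, -1)) = Mul(Rational(-4320854179847, 2583217), Rational(1, 565067)) = Rational(-4320854179847, 1459690680539)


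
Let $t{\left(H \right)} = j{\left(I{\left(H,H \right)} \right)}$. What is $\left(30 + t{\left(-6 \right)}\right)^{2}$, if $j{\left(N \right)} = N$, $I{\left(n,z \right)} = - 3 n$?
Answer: $2304$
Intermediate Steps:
$t{\left(H \right)} = - 3 H$
$\left(30 + t{\left(-6 \right)}\right)^{2} = \left(30 - -18\right)^{2} = \left(30 + 18\right)^{2} = 48^{2} = 2304$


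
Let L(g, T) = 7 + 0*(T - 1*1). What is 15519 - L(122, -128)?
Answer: 15512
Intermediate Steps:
L(g, T) = 7 (L(g, T) = 7 + 0*(T - 1) = 7 + 0*(-1 + T) = 7 + 0 = 7)
15519 - L(122, -128) = 15519 - 1*7 = 15519 - 7 = 15512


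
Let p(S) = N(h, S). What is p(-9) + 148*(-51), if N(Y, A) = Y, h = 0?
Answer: -7548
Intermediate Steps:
p(S) = 0
p(-9) + 148*(-51) = 0 + 148*(-51) = 0 - 7548 = -7548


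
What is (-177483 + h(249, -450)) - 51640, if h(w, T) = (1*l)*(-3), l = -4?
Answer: -229111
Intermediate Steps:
h(w, T) = 12 (h(w, T) = (1*(-4))*(-3) = -4*(-3) = 12)
(-177483 + h(249, -450)) - 51640 = (-177483 + 12) - 51640 = -177471 - 51640 = -229111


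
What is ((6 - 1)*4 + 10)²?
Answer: 900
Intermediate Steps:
((6 - 1)*4 + 10)² = (5*4 + 10)² = (20 + 10)² = 30² = 900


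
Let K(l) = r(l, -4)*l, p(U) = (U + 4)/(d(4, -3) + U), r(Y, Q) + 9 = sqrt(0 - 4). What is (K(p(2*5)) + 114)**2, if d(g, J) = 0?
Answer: 256853/25 + 14196*I/25 ≈ 10274.0 + 567.84*I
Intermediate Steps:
r(Y, Q) = -9 + 2*I (r(Y, Q) = -9 + sqrt(0 - 4) = -9 + sqrt(-4) = -9 + 2*I)
p(U) = (4 + U)/U (p(U) = (U + 4)/(0 + U) = (4 + U)/U)
K(l) = l*(-9 + 2*I) (K(l) = (-9 + 2*I)*l = l*(-9 + 2*I))
(K(p(2*5)) + 114)**2 = (((4 + 2*5)/((2*5)))*(-9 + 2*I) + 114)**2 = (((4 + 10)/10)*(-9 + 2*I) + 114)**2 = (((1/10)*14)*(-9 + 2*I) + 114)**2 = (7*(-9 + 2*I)/5 + 114)**2 = ((-63/5 + 14*I/5) + 114)**2 = (507/5 + 14*I/5)**2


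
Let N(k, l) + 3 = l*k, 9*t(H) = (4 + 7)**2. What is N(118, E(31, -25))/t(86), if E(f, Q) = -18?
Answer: -19143/121 ≈ -158.21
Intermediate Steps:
t(H) = 121/9 (t(H) = (4 + 7)**2/9 = (1/9)*11**2 = (1/9)*121 = 121/9)
N(k, l) = -3 + k*l (N(k, l) = -3 + l*k = -3 + k*l)
N(118, E(31, -25))/t(86) = (-3 + 118*(-18))/(121/9) = (-3 - 2124)*(9/121) = -2127*9/121 = -19143/121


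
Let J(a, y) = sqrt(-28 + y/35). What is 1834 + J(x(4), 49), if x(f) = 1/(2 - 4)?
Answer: 1834 + I*sqrt(665)/5 ≈ 1834.0 + 5.1575*I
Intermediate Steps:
x(f) = -1/2 (x(f) = 1/(-2) = -1/2)
J(a, y) = sqrt(-28 + y/35) (J(a, y) = sqrt(-28 + y*(1/35)) = sqrt(-28 + y/35))
1834 + J(x(4), 49) = 1834 + sqrt(-34300 + 35*49)/35 = 1834 + sqrt(-34300 + 1715)/35 = 1834 + sqrt(-32585)/35 = 1834 + (7*I*sqrt(665))/35 = 1834 + I*sqrt(665)/5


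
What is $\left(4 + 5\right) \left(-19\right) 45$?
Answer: $-7695$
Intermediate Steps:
$\left(4 + 5\right) \left(-19\right) 45 = 9 \left(-19\right) 45 = \left(-171\right) 45 = -7695$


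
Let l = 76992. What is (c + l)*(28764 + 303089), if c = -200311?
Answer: -40923780107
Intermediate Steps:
(c + l)*(28764 + 303089) = (-200311 + 76992)*(28764 + 303089) = -123319*331853 = -40923780107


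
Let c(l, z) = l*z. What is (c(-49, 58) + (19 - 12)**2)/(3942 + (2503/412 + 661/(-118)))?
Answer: -3232964/4563507 ≈ -0.70844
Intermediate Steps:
(c(-49, 58) + (19 - 12)**2)/(3942 + (2503/412 + 661/(-118))) = (-49*58 + (19 - 12)**2)/(3942 + (2503/412 + 661/(-118))) = (-2842 + 7**2)/(3942 + (2503*(1/412) + 661*(-1/118))) = (-2842 + 49)/(3942 + (2503/412 - 661/118)) = -2793/(3942 + 11511/24308) = -2793/95833647/24308 = -2793*24308/95833647 = -3232964/4563507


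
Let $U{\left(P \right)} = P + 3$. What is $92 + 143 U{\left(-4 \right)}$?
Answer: $-51$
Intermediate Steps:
$U{\left(P \right)} = 3 + P$
$92 + 143 U{\left(-4 \right)} = 92 + 143 \left(3 - 4\right) = 92 + 143 \left(-1\right) = 92 - 143 = -51$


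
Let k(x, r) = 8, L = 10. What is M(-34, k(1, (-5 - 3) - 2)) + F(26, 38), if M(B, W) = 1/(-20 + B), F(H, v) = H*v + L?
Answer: 53891/54 ≈ 997.98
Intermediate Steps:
F(H, v) = 10 + H*v (F(H, v) = H*v + 10 = 10 + H*v)
M(-34, k(1, (-5 - 3) - 2)) + F(26, 38) = 1/(-20 - 34) + (10 + 26*38) = 1/(-54) + (10 + 988) = -1/54 + 998 = 53891/54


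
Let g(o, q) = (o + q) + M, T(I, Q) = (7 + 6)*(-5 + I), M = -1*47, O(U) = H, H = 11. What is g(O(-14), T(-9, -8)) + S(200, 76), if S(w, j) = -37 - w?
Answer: -455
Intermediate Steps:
O(U) = 11
M = -47
T(I, Q) = -65 + 13*I (T(I, Q) = 13*(-5 + I) = -65 + 13*I)
g(o, q) = -47 + o + q (g(o, q) = (o + q) - 47 = -47 + o + q)
g(O(-14), T(-9, -8)) + S(200, 76) = (-47 + 11 + (-65 + 13*(-9))) + (-37 - 1*200) = (-47 + 11 + (-65 - 117)) + (-37 - 200) = (-47 + 11 - 182) - 237 = -218 - 237 = -455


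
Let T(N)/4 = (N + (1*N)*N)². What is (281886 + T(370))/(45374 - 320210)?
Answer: -37686246743/137418 ≈ -2.7425e+5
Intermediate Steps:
T(N) = 4*(N + N²)² (T(N) = 4*(N + (1*N)*N)² = 4*(N + N*N)² = 4*(N + N²)²)
(281886 + T(370))/(45374 - 320210) = (281886 + 4*370²*(1 + 370)²)/(45374 - 320210) = (281886 + 4*136900*371²)/(-274836) = (281886 + 4*136900*137641)*(-1/274836) = (281886 + 75372211600)*(-1/274836) = 75372493486*(-1/274836) = -37686246743/137418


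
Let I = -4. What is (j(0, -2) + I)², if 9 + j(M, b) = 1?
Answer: 144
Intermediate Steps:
j(M, b) = -8 (j(M, b) = -9 + 1 = -8)
(j(0, -2) + I)² = (-8 - 4)² = (-12)² = 144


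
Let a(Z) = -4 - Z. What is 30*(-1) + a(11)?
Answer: -45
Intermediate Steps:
30*(-1) + a(11) = 30*(-1) + (-4 - 1*11) = -30 + (-4 - 11) = -30 - 15 = -45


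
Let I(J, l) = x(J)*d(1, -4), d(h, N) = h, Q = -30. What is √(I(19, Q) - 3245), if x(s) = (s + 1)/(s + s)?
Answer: I*√1171255/19 ≈ 56.96*I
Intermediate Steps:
x(s) = (1 + s)/(2*s) (x(s) = (1 + s)/((2*s)) = (1 + s)*(1/(2*s)) = (1 + s)/(2*s))
I(J, l) = (1 + J)/(2*J) (I(J, l) = ((1 + J)/(2*J))*1 = (1 + J)/(2*J))
√(I(19, Q) - 3245) = √((½)*(1 + 19)/19 - 3245) = √((½)*(1/19)*20 - 3245) = √(10/19 - 3245) = √(-61645/19) = I*√1171255/19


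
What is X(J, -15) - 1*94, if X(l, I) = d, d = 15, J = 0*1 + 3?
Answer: -79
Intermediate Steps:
J = 3 (J = 0 + 3 = 3)
X(l, I) = 15
X(J, -15) - 1*94 = 15 - 1*94 = 15 - 94 = -79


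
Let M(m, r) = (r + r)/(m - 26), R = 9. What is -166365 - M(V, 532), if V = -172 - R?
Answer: -34436491/207 ≈ -1.6636e+5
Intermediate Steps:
V = -181 (V = -172 - 1*9 = -172 - 9 = -181)
M(m, r) = 2*r/(-26 + m) (M(m, r) = (2*r)/(-26 + m) = 2*r/(-26 + m))
-166365 - M(V, 532) = -166365 - 2*532/(-26 - 181) = -166365 - 2*532/(-207) = -166365 - 2*532*(-1)/207 = -166365 - 1*(-1064/207) = -166365 + 1064/207 = -34436491/207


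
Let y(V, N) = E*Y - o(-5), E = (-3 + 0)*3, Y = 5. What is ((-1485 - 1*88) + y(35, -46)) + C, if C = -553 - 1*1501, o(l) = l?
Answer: -3667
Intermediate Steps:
E = -9 (E = -3*3 = -9)
C = -2054 (C = -553 - 1501 = -2054)
y(V, N) = -40 (y(V, N) = -9*5 - 1*(-5) = -45 + 5 = -40)
((-1485 - 1*88) + y(35, -46)) + C = ((-1485 - 1*88) - 40) - 2054 = ((-1485 - 88) - 40) - 2054 = (-1573 - 40) - 2054 = -1613 - 2054 = -3667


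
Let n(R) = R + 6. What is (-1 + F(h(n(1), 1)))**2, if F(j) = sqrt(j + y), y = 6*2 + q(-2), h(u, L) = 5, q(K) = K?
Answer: (1 - sqrt(15))**2 ≈ 8.2540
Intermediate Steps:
n(R) = 6 + R
y = 10 (y = 6*2 - 2 = 12 - 2 = 10)
F(j) = sqrt(10 + j) (F(j) = sqrt(j + 10) = sqrt(10 + j))
(-1 + F(h(n(1), 1)))**2 = (-1 + sqrt(10 + 5))**2 = (-1 + sqrt(15))**2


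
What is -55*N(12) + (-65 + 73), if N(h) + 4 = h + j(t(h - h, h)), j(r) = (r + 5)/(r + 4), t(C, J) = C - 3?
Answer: -542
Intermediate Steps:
t(C, J) = -3 + C
j(r) = (5 + r)/(4 + r)
N(h) = -2 + h (N(h) = -4 + (h + (5 + (-3 + (h - h)))/(4 + (-3 + (h - h)))) = -4 + (h + (5 + (-3 + 0))/(4 + (-3 + 0))) = -4 + (h + (5 - 3)/(4 - 3)) = -4 + (h + 2/1) = -4 + (h + 1*2) = -4 + (h + 2) = -4 + (2 + h) = -2 + h)
-55*N(12) + (-65 + 73) = -55*(-2 + 12) + (-65 + 73) = -55*10 + 8 = -550 + 8 = -542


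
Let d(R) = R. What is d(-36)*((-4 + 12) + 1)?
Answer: -324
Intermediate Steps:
d(-36)*((-4 + 12) + 1) = -36*((-4 + 12) + 1) = -36*(8 + 1) = -36*9 = -324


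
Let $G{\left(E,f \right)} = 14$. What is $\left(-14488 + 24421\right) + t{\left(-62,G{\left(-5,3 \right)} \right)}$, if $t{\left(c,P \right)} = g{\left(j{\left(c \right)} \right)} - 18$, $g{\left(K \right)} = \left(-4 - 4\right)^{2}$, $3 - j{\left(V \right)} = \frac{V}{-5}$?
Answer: $9979$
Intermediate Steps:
$j{\left(V \right)} = 3 + \frac{V}{5}$ ($j{\left(V \right)} = 3 - \frac{V}{-5} = 3 - V \left(- \frac{1}{5}\right) = 3 - - \frac{V}{5} = 3 + \frac{V}{5}$)
$g{\left(K \right)} = 64$ ($g{\left(K \right)} = \left(-8\right)^{2} = 64$)
$t{\left(c,P \right)} = 46$ ($t{\left(c,P \right)} = 64 - 18 = 46$)
$\left(-14488 + 24421\right) + t{\left(-62,G{\left(-5,3 \right)} \right)} = \left(-14488 + 24421\right) + 46 = 9933 + 46 = 9979$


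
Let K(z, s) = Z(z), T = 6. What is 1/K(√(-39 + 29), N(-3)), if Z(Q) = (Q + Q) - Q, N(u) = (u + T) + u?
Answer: -I*√10/10 ≈ -0.31623*I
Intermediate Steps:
N(u) = 6 + 2*u (N(u) = (u + 6) + u = (6 + u) + u = 6 + 2*u)
Z(Q) = Q (Z(Q) = 2*Q - Q = Q)
K(z, s) = z
1/K(√(-39 + 29), N(-3)) = 1/(√(-39 + 29)) = 1/(√(-10)) = 1/(I*√10) = -I*√10/10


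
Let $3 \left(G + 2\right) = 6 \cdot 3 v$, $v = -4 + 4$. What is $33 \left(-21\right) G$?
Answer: $1386$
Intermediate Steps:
$v = 0$
$G = -2$ ($G = -2 + \frac{6 \cdot 3 \cdot 0}{3} = -2 + \frac{18 \cdot 0}{3} = -2 + \frac{1}{3} \cdot 0 = -2 + 0 = -2$)
$33 \left(-21\right) G = 33 \left(-21\right) \left(-2\right) = \left(-693\right) \left(-2\right) = 1386$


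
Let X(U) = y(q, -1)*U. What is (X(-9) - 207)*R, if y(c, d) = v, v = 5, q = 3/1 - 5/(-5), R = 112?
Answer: -28224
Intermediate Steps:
q = 4 (q = 3*1 - 5*(-⅕) = 3 + 1 = 4)
y(c, d) = 5
X(U) = 5*U
(X(-9) - 207)*R = (5*(-9) - 207)*112 = (-45 - 207)*112 = -252*112 = -28224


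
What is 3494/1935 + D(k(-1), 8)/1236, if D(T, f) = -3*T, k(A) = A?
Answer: 1441463/797220 ≈ 1.8081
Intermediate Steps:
3494/1935 + D(k(-1), 8)/1236 = 3494/1935 - 3*(-1)/1236 = 3494*(1/1935) + 3*(1/1236) = 3494/1935 + 1/412 = 1441463/797220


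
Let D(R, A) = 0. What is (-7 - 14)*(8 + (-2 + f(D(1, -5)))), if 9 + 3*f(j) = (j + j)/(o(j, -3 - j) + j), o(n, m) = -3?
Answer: -63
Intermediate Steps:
f(j) = -3 + 2*j/(3*(-3 + j)) (f(j) = -3 + ((j + j)/(-3 + j))/3 = -3 + ((2*j)/(-3 + j))/3 = -3 + (2*j/(-3 + j))/3 = -3 + 2*j/(3*(-3 + j)))
(-7 - 14)*(8 + (-2 + f(D(1, -5)))) = (-7 - 14)*(8 + (-2 + (27 - 7*0)/(3*(-3 + 0)))) = -21*(8 + (-2 + (⅓)*(27 + 0)/(-3))) = -21*(8 + (-2 + (⅓)*(-⅓)*27)) = -21*(8 + (-2 - 3)) = -21*(8 - 5) = -21*3 = -63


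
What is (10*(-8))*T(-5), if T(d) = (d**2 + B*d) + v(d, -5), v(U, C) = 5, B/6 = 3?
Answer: 4800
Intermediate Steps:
B = 18 (B = 6*3 = 18)
T(d) = 5 + d**2 + 18*d (T(d) = (d**2 + 18*d) + 5 = 5 + d**2 + 18*d)
(10*(-8))*T(-5) = (10*(-8))*(5 + (-5)**2 + 18*(-5)) = -80*(5 + 25 - 90) = -80*(-60) = 4800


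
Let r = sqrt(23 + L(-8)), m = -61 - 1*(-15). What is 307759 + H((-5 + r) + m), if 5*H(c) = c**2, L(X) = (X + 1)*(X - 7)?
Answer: 1541524/5 - 816*sqrt(2)/5 ≈ 3.0807e+5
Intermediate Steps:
L(X) = (1 + X)*(-7 + X)
m = -46 (m = -61 + 15 = -46)
r = 8*sqrt(2) (r = sqrt(23 + (-7 + (-8)**2 - 6*(-8))) = sqrt(23 + (-7 + 64 + 48)) = sqrt(23 + 105) = sqrt(128) = 8*sqrt(2) ≈ 11.314)
H(c) = c**2/5
307759 + H((-5 + r) + m) = 307759 + ((-5 + 8*sqrt(2)) - 46)**2/5 = 307759 + (-51 + 8*sqrt(2))**2/5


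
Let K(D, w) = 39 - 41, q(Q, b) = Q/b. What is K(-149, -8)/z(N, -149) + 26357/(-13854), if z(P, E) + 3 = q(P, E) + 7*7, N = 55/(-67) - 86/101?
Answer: -1250700278959/642719409090 ≈ -1.9460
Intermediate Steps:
N = -11317/6767 (N = 55*(-1/67) - 86*1/101 = -55/67 - 86/101 = -11317/6767 ≈ -1.6724)
K(D, w) = -2
z(P, E) = 46 + P/E (z(P, E) = -3 + (P/E + 7*7) = -3 + (P/E + 49) = -3 + (49 + P/E) = 46 + P/E)
K(-149, -8)/z(N, -149) + 26357/(-13854) = -2/(46 - 11317/6767/(-149)) + 26357/(-13854) = -2/(46 - 11317/6767*(-1/149)) + 26357*(-1/13854) = -2/(46 + 11317/1008283) - 26357/13854 = -2/46392335/1008283 - 26357/13854 = -2*1008283/46392335 - 26357/13854 = -2016566/46392335 - 26357/13854 = -1250700278959/642719409090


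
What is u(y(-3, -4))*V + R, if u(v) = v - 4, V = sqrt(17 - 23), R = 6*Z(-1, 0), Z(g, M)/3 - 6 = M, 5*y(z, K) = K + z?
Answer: 108 - 27*I*sqrt(6)/5 ≈ 108.0 - 13.227*I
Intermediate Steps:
y(z, K) = K/5 + z/5 (y(z, K) = (K + z)/5 = K/5 + z/5)
Z(g, M) = 18 + 3*M
R = 108 (R = 6*(18 + 3*0) = 6*(18 + 0) = 6*18 = 108)
V = I*sqrt(6) (V = sqrt(-6) = I*sqrt(6) ≈ 2.4495*I)
u(v) = -4 + v
u(y(-3, -4))*V + R = (-4 + ((1/5)*(-4) + (1/5)*(-3)))*(I*sqrt(6)) + 108 = (-4 + (-4/5 - 3/5))*(I*sqrt(6)) + 108 = (-4 - 7/5)*(I*sqrt(6)) + 108 = -27*I*sqrt(6)/5 + 108 = 108 - 27*I*sqrt(6)/5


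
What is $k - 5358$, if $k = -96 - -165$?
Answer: $-5289$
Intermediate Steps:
$k = 69$ ($k = -96 + 165 = 69$)
$k - 5358 = 69 - 5358 = -5289$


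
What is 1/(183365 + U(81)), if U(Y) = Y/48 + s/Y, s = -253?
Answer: 1296/237639179 ≈ 5.4536e-6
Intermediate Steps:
U(Y) = -253/Y + Y/48 (U(Y) = Y/48 - 253/Y = -253/Y + Y/48)
1/(183365 + U(81)) = 1/(183365 + (-253/81 + (1/48)*81)) = 1/(183365 + (-253*1/81 + 27/16)) = 1/(183365 + (-253/81 + 27/16)) = 1/(183365 - 1861/1296) = 1/(237639179/1296) = 1296/237639179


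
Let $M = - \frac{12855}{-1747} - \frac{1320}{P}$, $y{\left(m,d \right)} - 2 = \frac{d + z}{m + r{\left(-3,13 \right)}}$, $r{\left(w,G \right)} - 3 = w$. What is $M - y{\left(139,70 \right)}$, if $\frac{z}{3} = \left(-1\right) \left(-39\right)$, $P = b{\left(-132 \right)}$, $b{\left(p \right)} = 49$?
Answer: $- \frac{272789550}{11898817} \approx -22.926$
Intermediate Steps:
$r{\left(w,G \right)} = 3 + w$
$P = 49$
$z = 117$ ($z = 3 \left(\left(-1\right) \left(-39\right)\right) = 3 \cdot 39 = 117$)
$y{\left(m,d \right)} = 2 + \frac{117 + d}{m}$ ($y{\left(m,d \right)} = 2 + \frac{d + 117}{m + \left(3 - 3\right)} = 2 + \frac{117 + d}{m + 0} = 2 + \frac{117 + d}{m}$)
$M = - \frac{1676145}{85603}$ ($M = - \frac{12855}{-1747} - \frac{1320}{49} = \left(-12855\right) \left(- \frac{1}{1747}\right) - \frac{1320}{49} = \frac{12855}{1747} - \frac{1320}{49} = - \frac{1676145}{85603} \approx -19.58$)
$M - y{\left(139,70 \right)} = - \frac{1676145}{85603} - \frac{117 + 70 + 2 \cdot 139}{139} = - \frac{1676145}{85603} - \frac{117 + 70 + 278}{139} = - \frac{1676145}{85603} - \frac{1}{139} \cdot 465 = - \frac{1676145}{85603} - \frac{465}{139} = - \frac{272789550}{11898817}$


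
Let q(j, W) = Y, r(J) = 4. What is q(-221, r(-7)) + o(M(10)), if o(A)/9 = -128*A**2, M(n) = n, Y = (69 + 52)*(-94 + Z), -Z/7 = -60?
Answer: -75754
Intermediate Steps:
Z = 420 (Z = -7*(-60) = 420)
Y = 39446 (Y = (69 + 52)*(-94 + 420) = 121*326 = 39446)
o(A) = -1152*A**2 (o(A) = 9*(-128*A**2) = -1152*A**2)
q(j, W) = 39446
q(-221, r(-7)) + o(M(10)) = 39446 - 1152*10**2 = 39446 - 1152*100 = 39446 - 115200 = -75754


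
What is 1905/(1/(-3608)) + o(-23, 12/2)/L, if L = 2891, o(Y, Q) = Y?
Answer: -19870536863/2891 ≈ -6.8732e+6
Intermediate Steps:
1905/(1/(-3608)) + o(-23, 12/2)/L = 1905/(1/(-3608)) - 23/2891 = 1905/(-1/3608) - 23*1/2891 = 1905*(-3608) - 23/2891 = -6873240 - 23/2891 = -19870536863/2891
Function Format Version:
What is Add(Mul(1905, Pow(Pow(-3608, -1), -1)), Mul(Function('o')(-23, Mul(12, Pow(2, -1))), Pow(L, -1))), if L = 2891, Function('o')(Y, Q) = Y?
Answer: Rational(-19870536863, 2891) ≈ -6.8732e+6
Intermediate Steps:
Add(Mul(1905, Pow(Pow(-3608, -1), -1)), Mul(Function('o')(-23, Mul(12, Pow(2, -1))), Pow(L, -1))) = Add(Mul(1905, Pow(Pow(-3608, -1), -1)), Mul(-23, Pow(2891, -1))) = Add(Mul(1905, Pow(Rational(-1, 3608), -1)), Mul(-23, Rational(1, 2891))) = Add(Mul(1905, -3608), Rational(-23, 2891)) = Add(-6873240, Rational(-23, 2891)) = Rational(-19870536863, 2891)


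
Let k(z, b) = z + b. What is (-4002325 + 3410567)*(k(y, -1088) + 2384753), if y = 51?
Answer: -1410583012728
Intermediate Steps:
k(z, b) = b + z
(-4002325 + 3410567)*(k(y, -1088) + 2384753) = (-4002325 + 3410567)*((-1088 + 51) + 2384753) = -591758*(-1037 + 2384753) = -591758*2383716 = -1410583012728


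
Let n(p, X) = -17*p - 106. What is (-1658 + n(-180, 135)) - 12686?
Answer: -11390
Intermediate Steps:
n(p, X) = -106 - 17*p
(-1658 + n(-180, 135)) - 12686 = (-1658 + (-106 - 17*(-180))) - 12686 = (-1658 + (-106 + 3060)) - 12686 = (-1658 + 2954) - 12686 = 1296 - 12686 = -11390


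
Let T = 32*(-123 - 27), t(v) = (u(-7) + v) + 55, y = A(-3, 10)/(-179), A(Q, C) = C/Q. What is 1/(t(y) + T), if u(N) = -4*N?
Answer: -537/2533019 ≈ -0.00021200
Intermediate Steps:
y = 10/537 (y = (10/(-3))/(-179) = (10*(-⅓))*(-1/179) = -10/3*(-1/179) = 10/537 ≈ 0.018622)
t(v) = 83 + v (t(v) = (-4*(-7) + v) + 55 = (28 + v) + 55 = 83 + v)
T = -4800 (T = 32*(-150) = -4800)
1/(t(y) + T) = 1/((83 + 10/537) - 4800) = 1/(44581/537 - 4800) = 1/(-2533019/537) = -537/2533019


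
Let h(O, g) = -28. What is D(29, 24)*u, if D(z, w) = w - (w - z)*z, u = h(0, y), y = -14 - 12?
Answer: -4732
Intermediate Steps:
y = -26
u = -28
D(z, w) = w - z*(w - z)
D(29, 24)*u = (24 + 29² - 1*24*29)*(-28) = (24 + 841 - 696)*(-28) = 169*(-28) = -4732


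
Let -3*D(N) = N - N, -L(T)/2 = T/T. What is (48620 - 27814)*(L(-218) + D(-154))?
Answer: -41612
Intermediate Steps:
L(T) = -2 (L(T) = -2*T/T = -2*1 = -2)
D(N) = 0 (D(N) = -(N - N)/3 = -⅓*0 = 0)
(48620 - 27814)*(L(-218) + D(-154)) = (48620 - 27814)*(-2 + 0) = 20806*(-2) = -41612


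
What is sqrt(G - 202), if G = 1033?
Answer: sqrt(831) ≈ 28.827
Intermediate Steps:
sqrt(G - 202) = sqrt(1033 - 202) = sqrt(831)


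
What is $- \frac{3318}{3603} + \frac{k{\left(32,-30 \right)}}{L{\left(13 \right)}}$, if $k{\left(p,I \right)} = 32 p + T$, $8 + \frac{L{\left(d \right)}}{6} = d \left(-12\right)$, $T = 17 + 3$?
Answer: $- \frac{195179}{98482} \approx -1.9819$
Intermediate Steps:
$T = 20$
$L{\left(d \right)} = -48 - 72 d$ ($L{\left(d \right)} = -48 + 6 d \left(-12\right) = -48 + 6 \left(- 12 d\right) = -48 - 72 d$)
$k{\left(p,I \right)} = 20 + 32 p$ ($k{\left(p,I \right)} = 32 p + 20 = 20 + 32 p$)
$- \frac{3318}{3603} + \frac{k{\left(32,-30 \right)}}{L{\left(13 \right)}} = - \frac{3318}{3603} + \frac{20 + 32 \cdot 32}{-48 - 936} = \left(-3318\right) \frac{1}{3603} + \frac{20 + 1024}{-48 - 936} = - \frac{1106}{1201} + \frac{1044}{-984} = - \frac{1106}{1201} + 1044 \left(- \frac{1}{984}\right) = - \frac{1106}{1201} - \frac{87}{82} = - \frac{195179}{98482}$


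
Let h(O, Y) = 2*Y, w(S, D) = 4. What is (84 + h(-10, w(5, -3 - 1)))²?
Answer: 8464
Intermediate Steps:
(84 + h(-10, w(5, -3 - 1)))² = (84 + 2*4)² = (84 + 8)² = 92² = 8464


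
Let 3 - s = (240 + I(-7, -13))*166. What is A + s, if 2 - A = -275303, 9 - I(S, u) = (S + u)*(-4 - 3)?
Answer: 257214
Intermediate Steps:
I(S, u) = 9 + 7*S + 7*u (I(S, u) = 9 - (S + u)*(-4 - 3) = 9 - (S + u)*(-7) = 9 - (-7*S - 7*u) = 9 + (7*S + 7*u) = 9 + 7*S + 7*u)
s = -18091 (s = 3 - (240 + (9 + 7*(-7) + 7*(-13)))*166 = 3 - (240 + (9 - 49 - 91))*166 = 3 - (240 - 131)*166 = 3 - 109*166 = 3 - 1*18094 = 3 - 18094 = -18091)
A = 275305 (A = 2 - 1*(-275303) = 2 + 275303 = 275305)
A + s = 275305 - 18091 = 257214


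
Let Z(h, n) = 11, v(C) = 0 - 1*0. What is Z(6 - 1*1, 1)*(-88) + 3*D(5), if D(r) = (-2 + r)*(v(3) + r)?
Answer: -923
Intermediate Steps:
v(C) = 0 (v(C) = 0 + 0 = 0)
D(r) = r*(-2 + r) (D(r) = (-2 + r)*(0 + r) = (-2 + r)*r = r*(-2 + r))
Z(6 - 1*1, 1)*(-88) + 3*D(5) = 11*(-88) + 3*(5*(-2 + 5)) = -968 + 3*(5*3) = -968 + 3*15 = -968 + 45 = -923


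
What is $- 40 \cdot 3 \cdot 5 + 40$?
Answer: $-560$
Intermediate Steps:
$- 40 \cdot 3 \cdot 5 + 40 = \left(-40\right) 15 + 40 = -600 + 40 = -560$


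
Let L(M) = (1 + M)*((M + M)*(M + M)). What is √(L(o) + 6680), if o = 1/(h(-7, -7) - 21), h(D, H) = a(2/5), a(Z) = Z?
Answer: 4*√46990055905/10609 ≈ 81.731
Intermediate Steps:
h(D, H) = ⅖ (h(D, H) = 2/5 = 2*(⅕) = ⅖)
o = -5/103 (o = 1/(⅖ - 21) = 1/(-103/5) = -5/103 ≈ -0.048544)
L(M) = 4*M²*(1 + M) (L(M) = (1 + M)*((2*M)*(2*M)) = (1 + M)*(4*M²) = 4*M²*(1 + M))
√(L(o) + 6680) = √(4*(-5/103)²*(1 - 5/103) + 6680) = √(4*(25/10609)*(98/103) + 6680) = √(9800/1092727 + 6680) = √(7299426160/1092727) = 4*√46990055905/10609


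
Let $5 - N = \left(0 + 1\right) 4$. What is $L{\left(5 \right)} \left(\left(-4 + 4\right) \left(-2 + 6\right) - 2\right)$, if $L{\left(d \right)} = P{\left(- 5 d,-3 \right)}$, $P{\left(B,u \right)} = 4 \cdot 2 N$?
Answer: $-16$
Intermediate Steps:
$N = 1$ ($N = 5 - \left(0 + 1\right) 4 = 5 - 1 \cdot 4 = 5 - 4 = 1$)
$P{\left(B,u \right)} = 8$ ($P{\left(B,u \right)} = 4 \cdot 2 \cdot 1 = 8 \cdot 1 = 8$)
$L{\left(d \right)} = 8$
$L{\left(5 \right)} \left(\left(-4 + 4\right) \left(-2 + 6\right) - 2\right) = 8 \left(\left(-4 + 4\right) \left(-2 + 6\right) - 2\right) = 8 \left(0 \cdot 4 - 2\right) = 8 \left(0 - 2\right) = 8 \left(-2\right) = -16$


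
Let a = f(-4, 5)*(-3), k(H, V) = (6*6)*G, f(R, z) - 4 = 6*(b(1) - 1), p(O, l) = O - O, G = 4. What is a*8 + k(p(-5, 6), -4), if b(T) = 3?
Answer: -240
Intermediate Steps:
p(O, l) = 0
f(R, z) = 16 (f(R, z) = 4 + 6*(3 - 1) = 4 + 6*2 = 4 + 12 = 16)
k(H, V) = 144 (k(H, V) = (6*6)*4 = 36*4 = 144)
a = -48 (a = 16*(-3) = -48)
a*8 + k(p(-5, 6), -4) = -48*8 + 144 = -384 + 144 = -240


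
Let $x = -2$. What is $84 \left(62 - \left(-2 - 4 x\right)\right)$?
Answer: $4704$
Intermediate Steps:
$84 \left(62 - \left(-2 - 4 x\right)\right) = 84 \left(62 - \left(-2 - -8\right)\right) = 84 \left(62 - \left(-2 + 8\right)\right) = 84 \left(62 - 6\right) = 84 \cdot 56 = 4704$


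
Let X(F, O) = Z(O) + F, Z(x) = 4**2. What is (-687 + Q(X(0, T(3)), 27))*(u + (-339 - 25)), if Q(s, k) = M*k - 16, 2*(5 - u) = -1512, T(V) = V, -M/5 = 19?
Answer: -1297396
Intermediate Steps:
M = -95 (M = -5*19 = -95)
Z(x) = 16
X(F, O) = 16 + F
u = 761 (u = 5 - 1/2*(-1512) = 5 + 756 = 761)
Q(s, k) = -16 - 95*k (Q(s, k) = -95*k - 16 = -16 - 95*k)
(-687 + Q(X(0, T(3)), 27))*(u + (-339 - 25)) = (-687 + (-16 - 95*27))*(761 + (-339 - 25)) = (-687 + (-16 - 2565))*(761 - 364) = (-687 - 2581)*397 = -3268*397 = -1297396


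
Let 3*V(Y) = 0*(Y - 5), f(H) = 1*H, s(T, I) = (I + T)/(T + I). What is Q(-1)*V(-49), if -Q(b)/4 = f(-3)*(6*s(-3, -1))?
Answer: 0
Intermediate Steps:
s(T, I) = 1 (s(T, I) = (I + T)/(I + T) = 1)
f(H) = H
V(Y) = 0 (V(Y) = (0*(Y - 5))/3 = (0*(-5 + Y))/3 = (1/3)*0 = 0)
Q(b) = 72 (Q(b) = -(-12)*6*1 = -(-12)*6 = -4*(-18) = 72)
Q(-1)*V(-49) = 72*0 = 0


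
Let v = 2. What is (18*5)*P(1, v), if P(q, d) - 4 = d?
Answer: 540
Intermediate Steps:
P(q, d) = 4 + d
(18*5)*P(1, v) = (18*5)*(4 + 2) = 90*6 = 540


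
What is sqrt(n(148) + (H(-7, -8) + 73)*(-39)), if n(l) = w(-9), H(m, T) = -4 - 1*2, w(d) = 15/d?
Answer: 2*I*sqrt(5883)/3 ≈ 51.134*I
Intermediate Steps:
H(m, T) = -6 (H(m, T) = -4 - 2 = -6)
n(l) = -5/3 (n(l) = 15/(-9) = 15*(-1/9) = -5/3)
sqrt(n(148) + (H(-7, -8) + 73)*(-39)) = sqrt(-5/3 + (-6 + 73)*(-39)) = sqrt(-5/3 + 67*(-39)) = sqrt(-5/3 - 2613) = sqrt(-7844/3) = 2*I*sqrt(5883)/3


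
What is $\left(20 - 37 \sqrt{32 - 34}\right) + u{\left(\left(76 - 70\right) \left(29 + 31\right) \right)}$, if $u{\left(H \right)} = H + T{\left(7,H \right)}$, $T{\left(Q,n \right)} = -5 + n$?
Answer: $735 - 37 i \sqrt{2} \approx 735.0 - 52.326 i$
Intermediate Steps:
$u{\left(H \right)} = -5 + 2 H$ ($u{\left(H \right)} = H + \left(-5 + H\right) = -5 + 2 H$)
$\left(20 - 37 \sqrt{32 - 34}\right) + u{\left(\left(76 - 70\right) \left(29 + 31\right) \right)} = \left(20 - 37 \sqrt{32 - 34}\right) - \left(5 - 2 \left(76 - 70\right) \left(29 + 31\right)\right) = \left(20 - 37 \sqrt{-2}\right) - \left(5 - 2 \cdot 6 \cdot 60\right) = \left(20 - 37 i \sqrt{2}\right) + \left(-5 + 2 \cdot 360\right) = \left(20 - 37 i \sqrt{2}\right) + \left(-5 + 720\right) = \left(20 - 37 i \sqrt{2}\right) + 715 = 735 - 37 i \sqrt{2}$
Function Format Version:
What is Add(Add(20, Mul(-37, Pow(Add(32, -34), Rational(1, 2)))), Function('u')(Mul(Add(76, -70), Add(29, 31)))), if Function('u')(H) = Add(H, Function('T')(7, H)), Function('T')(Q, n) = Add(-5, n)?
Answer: Add(735, Mul(-37, I, Pow(2, Rational(1, 2)))) ≈ Add(735.00, Mul(-52.326, I))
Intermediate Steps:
Function('u')(H) = Add(-5, Mul(2, H)) (Function('u')(H) = Add(H, Add(-5, H)) = Add(-5, Mul(2, H)))
Add(Add(20, Mul(-37, Pow(Add(32, -34), Rational(1, 2)))), Function('u')(Mul(Add(76, -70), Add(29, 31)))) = Add(Add(20, Mul(-37, Pow(Add(32, -34), Rational(1, 2)))), Add(-5, Mul(2, Mul(Add(76, -70), Add(29, 31))))) = Add(Add(20, Mul(-37, Pow(-2, Rational(1, 2)))), Add(-5, Mul(2, Mul(6, 60)))) = Add(Add(20, Mul(-37, Mul(I, Pow(2, Rational(1, 2))))), Add(-5, Mul(2, 360))) = Add(Add(20, Mul(-37, I, Pow(2, Rational(1, 2)))), Add(-5, 720)) = Add(Add(20, Mul(-37, I, Pow(2, Rational(1, 2)))), 715) = Add(735, Mul(-37, I, Pow(2, Rational(1, 2))))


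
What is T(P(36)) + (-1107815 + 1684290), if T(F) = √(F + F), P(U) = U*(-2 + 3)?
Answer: 576475 + 6*√2 ≈ 5.7648e+5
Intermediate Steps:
P(U) = U (P(U) = U*1 = U)
T(F) = √2*√F (T(F) = √(2*F) = √2*√F)
T(P(36)) + (-1107815 + 1684290) = √2*√36 + (-1107815 + 1684290) = √2*6 + 576475 = 6*√2 + 576475 = 576475 + 6*√2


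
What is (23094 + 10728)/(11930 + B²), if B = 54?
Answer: 16911/7423 ≈ 2.2782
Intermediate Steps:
(23094 + 10728)/(11930 + B²) = (23094 + 10728)/(11930 + 54²) = 33822/(11930 + 2916) = 33822/14846 = 33822*(1/14846) = 16911/7423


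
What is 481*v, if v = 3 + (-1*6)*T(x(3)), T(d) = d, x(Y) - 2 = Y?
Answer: -12987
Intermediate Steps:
x(Y) = 2 + Y
v = -27 (v = 3 + (-1*6)*(2 + 3) = 3 - 6*5 = 3 - 30 = -27)
481*v = 481*(-27) = -12987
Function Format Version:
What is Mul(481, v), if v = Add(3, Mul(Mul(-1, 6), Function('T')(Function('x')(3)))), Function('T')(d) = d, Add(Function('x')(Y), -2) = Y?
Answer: -12987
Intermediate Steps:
Function('x')(Y) = Add(2, Y)
v = -27 (v = Add(3, Mul(Mul(-1, 6), Add(2, 3))) = Add(3, Mul(-6, 5)) = Add(3, -30) = -27)
Mul(481, v) = Mul(481, -27) = -12987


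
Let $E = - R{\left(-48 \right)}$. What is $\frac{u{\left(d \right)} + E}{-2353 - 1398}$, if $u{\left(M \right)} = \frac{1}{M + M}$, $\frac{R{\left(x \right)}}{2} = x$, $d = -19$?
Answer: $- \frac{3647}{142538} \approx -0.025586$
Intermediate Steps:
$R{\left(x \right)} = 2 x$
$u{\left(M \right)} = \frac{1}{2 M}$
$E = 96$ ($E = - 2 \left(-48\right) = \left(-1\right) \left(-96\right) = 96$)
$\frac{u{\left(d \right)} + E}{-2353 - 1398} = \frac{\frac{1}{2 \left(-19\right)} + 96}{-2353 - 1398} = \frac{\frac{1}{2} \left(- \frac{1}{19}\right) + 96}{-3751} = \left(- \frac{1}{38} + 96\right) \left(- \frac{1}{3751}\right) = \frac{3647}{38} \left(- \frac{1}{3751}\right) = - \frac{3647}{142538}$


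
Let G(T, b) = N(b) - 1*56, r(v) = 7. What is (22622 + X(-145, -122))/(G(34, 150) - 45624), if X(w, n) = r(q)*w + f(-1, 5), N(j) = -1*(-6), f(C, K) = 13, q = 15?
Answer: -10810/22837 ≈ -0.47335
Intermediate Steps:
N(j) = 6
G(T, b) = -50 (G(T, b) = 6 - 1*56 = 6 - 56 = -50)
X(w, n) = 13 + 7*w (X(w, n) = 7*w + 13 = 13 + 7*w)
(22622 + X(-145, -122))/(G(34, 150) - 45624) = (22622 + (13 + 7*(-145)))/(-50 - 45624) = (22622 + (13 - 1015))/(-45674) = (22622 - 1002)*(-1/45674) = 21620*(-1/45674) = -10810/22837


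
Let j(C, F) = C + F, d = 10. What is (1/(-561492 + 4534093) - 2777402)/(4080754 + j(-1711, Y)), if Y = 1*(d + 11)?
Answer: -11033509962601/16204493725464 ≈ -0.68089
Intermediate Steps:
Y = 21 (Y = 1*(10 + 11) = 1*21 = 21)
(1/(-561492 + 4534093) - 2777402)/(4080754 + j(-1711, Y)) = (1/(-561492 + 4534093) - 2777402)/(4080754 + (-1711 + 21)) = (1/3972601 - 2777402)/(4080754 - 1690) = (1/3972601 - 2777402)/4079064 = -11033509962601/3972601*1/4079064 = -11033509962601/16204493725464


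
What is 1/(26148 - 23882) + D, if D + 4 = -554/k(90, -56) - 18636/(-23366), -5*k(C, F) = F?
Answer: -398362861/7563908 ≈ -52.666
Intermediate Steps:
k(C, F) = -F/5
D = -351603/6676 (D = -4 + (-554/((-⅕*(-56))) - 18636/(-23366)) = -4 + (-554/56/5 - 18636*(-1/23366)) = -4 + (-554*5/56 + 9318/11683) = -4 + (-1385/28 + 9318/11683) = -4 - 324899/6676 = -351603/6676 ≈ -52.667)
1/(26148 - 23882) + D = 1/(26148 - 23882) - 351603/6676 = 1/2266 - 351603/6676 = -398362861/7563908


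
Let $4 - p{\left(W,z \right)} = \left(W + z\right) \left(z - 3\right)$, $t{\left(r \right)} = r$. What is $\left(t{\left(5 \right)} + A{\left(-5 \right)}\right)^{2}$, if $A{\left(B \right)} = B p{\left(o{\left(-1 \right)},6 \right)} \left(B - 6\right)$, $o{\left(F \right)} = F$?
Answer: $360000$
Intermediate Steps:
$p{\left(W,z \right)} = 4 - \left(-3 + z\right) \left(W + z\right)$ ($p{\left(W,z \right)} = 4 - \left(W + z\right) \left(z - 3\right) = 4 - \left(W + z\right) \left(-3 + z\right) = 4 - \left(-3 + z\right) \left(W + z\right)$)
$A{\left(B \right)} = - 11 B \left(-6 + B\right)$ ($A{\left(B \right)} = B \left(4 - 6^{2} + 3 \left(-1\right) + 3 \cdot 6 - \left(-1\right) 6\right) \left(B - 6\right) = B \left(4 - 36 - 3 + 18 + 6\right) \left(B - 6\right) = B \left(4 - 36 - 3 + 18 + 6\right) \left(-6 + B\right) = B \left(-11\right) \left(-6 + B\right) = - 11 B \left(-6 + B\right)$)
$\left(t{\left(5 \right)} + A{\left(-5 \right)}\right)^{2} = \left(5 + 11 \left(-5\right) \left(6 - -5\right)\right)^{2} = \left(5 + 11 \left(-5\right) \left(6 + 5\right)\right)^{2} = \left(5 + 11 \left(-5\right) 11\right)^{2} = \left(5 - 605\right)^{2} = \left(-600\right)^{2} = 360000$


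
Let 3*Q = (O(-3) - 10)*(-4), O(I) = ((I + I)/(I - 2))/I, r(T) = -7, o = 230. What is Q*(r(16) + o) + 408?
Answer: 52504/15 ≈ 3500.3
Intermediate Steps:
O(I) = 2/(-2 + I) (O(I) = ((2*I)/(-2 + I))/I = (2*I/(-2 + I))/I = 2/(-2 + I))
Q = 208/15 (Q = ((2/(-2 - 3) - 10)*(-4))/3 = ((2/(-5) - 10)*(-4))/3 = ((2*(-⅕) - 10)*(-4))/3 = ((-⅖ - 10)*(-4))/3 = (-52/5*(-4))/3 = (⅓)*(208/5) = 208/15 ≈ 13.867)
Q*(r(16) + o) + 408 = 208*(-7 + 230)/15 + 408 = (208/15)*223 + 408 = 46384/15 + 408 = 52504/15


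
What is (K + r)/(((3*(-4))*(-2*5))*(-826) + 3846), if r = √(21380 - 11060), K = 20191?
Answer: -20191/95274 - 2*√645/47637 ≈ -0.21299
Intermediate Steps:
r = 4*√645 (r = √10320 = 4*√645 ≈ 101.59)
(K + r)/(((3*(-4))*(-2*5))*(-826) + 3846) = (20191 + 4*√645)/(((3*(-4))*(-2*5))*(-826) + 3846) = (20191 + 4*√645)/(-12*(-10)*(-826) + 3846) = (20191 + 4*√645)/(120*(-826) + 3846) = (20191 + 4*√645)/(-99120 + 3846) = (20191 + 4*√645)/(-95274) = (20191 + 4*√645)*(-1/95274) = -20191/95274 - 2*√645/47637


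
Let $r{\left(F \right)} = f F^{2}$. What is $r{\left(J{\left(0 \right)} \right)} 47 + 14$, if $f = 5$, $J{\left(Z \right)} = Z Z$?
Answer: $14$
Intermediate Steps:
$J{\left(Z \right)} = Z^{2}$
$r{\left(F \right)} = 5 F^{2}$
$r{\left(J{\left(0 \right)} \right)} 47 + 14 = 5 \left(0^{2}\right)^{2} \cdot 47 + 14 = 5 \cdot 0^{2} \cdot 47 + 14 = 5 \cdot 0 \cdot 47 + 14 = 0 \cdot 47 + 14 = 0 + 14 = 14$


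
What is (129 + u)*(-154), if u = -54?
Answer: -11550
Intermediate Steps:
(129 + u)*(-154) = (129 - 54)*(-154) = 75*(-154) = -11550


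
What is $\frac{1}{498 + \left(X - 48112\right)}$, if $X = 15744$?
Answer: $- \frac{1}{31870} \approx -3.1377 \cdot 10^{-5}$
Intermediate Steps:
$\frac{1}{498 + \left(X - 48112\right)} = \frac{1}{498 + \left(15744 - 48112\right)} = \frac{1}{498 - 32368} = \frac{1}{-31870} = - \frac{1}{31870}$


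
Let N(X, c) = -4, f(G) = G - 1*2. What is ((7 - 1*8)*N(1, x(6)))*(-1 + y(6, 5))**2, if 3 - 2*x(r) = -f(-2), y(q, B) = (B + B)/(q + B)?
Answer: 4/121 ≈ 0.033058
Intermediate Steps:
f(G) = -2 + G (f(G) = G - 2 = -2 + G)
y(q, B) = 2*B/(B + q) (y(q, B) = (2*B)/(B + q) = 2*B/(B + q))
x(r) = -1/2 (x(r) = 3/2 - (-1)*(-2 - 2)/2 = 3/2 - (-1)*(-4)/2 = 3/2 - 1/2*4 = 3/2 - 2 = -1/2)
((7 - 1*8)*N(1, x(6)))*(-1 + y(6, 5))**2 = ((7 - 1*8)*(-4))*(-1 + 2*5/(5 + 6))**2 = ((7 - 8)*(-4))*(-1 + 2*5/11)**2 = (-1*(-4))*(-1 + 2*5*(1/11))**2 = 4*(-1 + 10/11)**2 = 4*(-1/11)**2 = 4*(1/121) = 4/121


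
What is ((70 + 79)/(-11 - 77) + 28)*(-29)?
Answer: -67135/88 ≈ -762.90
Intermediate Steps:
((70 + 79)/(-11 - 77) + 28)*(-29) = (149/(-88) + 28)*(-29) = (149*(-1/88) + 28)*(-29) = (-149/88 + 28)*(-29) = (2315/88)*(-29) = -67135/88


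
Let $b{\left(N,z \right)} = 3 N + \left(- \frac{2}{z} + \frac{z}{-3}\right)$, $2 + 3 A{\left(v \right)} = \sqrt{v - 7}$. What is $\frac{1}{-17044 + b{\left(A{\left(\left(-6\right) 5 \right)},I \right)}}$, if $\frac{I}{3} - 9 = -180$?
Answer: $- \frac{4440975849}{74941459875382} - \frac{263169 i \sqrt{37}}{74941459875382} \approx -5.9259 \cdot 10^{-5} - 2.1361 \cdot 10^{-8} i$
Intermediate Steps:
$I = -513$ ($I = 27 + 3 \left(-180\right) = 27 - 540 = -513$)
$A{\left(v \right)} = - \frac{2}{3} + \frac{\sqrt{-7 + v}}{3}$ ($A{\left(v \right)} = - \frac{2}{3} + \frac{\sqrt{v - 7}}{3} = - \frac{2}{3} + \frac{\sqrt{-7 + v}}{3}$)
$b{\left(N,z \right)} = - \frac{2}{z} + 3 N - \frac{z}{3}$ ($b{\left(N,z \right)} = 3 N + \left(- \frac{2}{z} + z \left(- \frac{1}{3}\right)\right) = 3 N - \left(\frac{2}{z} + \frac{z}{3}\right) = - \frac{2}{z} + 3 N - \frac{z}{3}$)
$\frac{1}{-17044 + b{\left(A{\left(\left(-6\right) 5 \right)},I \right)}} = \frac{1}{-17044 - \left(-171 - \frac{2}{513} - 3 \left(- \frac{2}{3} + \frac{\sqrt{-7 - 30}}{3}\right)\right)} = \frac{1}{-17044 + \left(\left(-2\right) \left(- \frac{1}{513}\right) + 3 \left(- \frac{2}{3} + \frac{\sqrt{-7 - 30}}{3}\right) + 171\right)} = \frac{1}{-17044 + \left(\frac{2}{513} + 3 \left(- \frac{2}{3} + \frac{\sqrt{-37}}{3}\right) + 171\right)} = \frac{1}{-17044 + \left(\frac{2}{513} + 3 \left(- \frac{2}{3} + \frac{i \sqrt{37}}{3}\right) + 171\right)} = \frac{1}{-17044 + \left(\frac{2}{513} - \left(2 - i \sqrt{37}\right) + 171\right)} = \frac{1}{-17044 + \left(\frac{86699}{513} + i \sqrt{37}\right)} = \frac{1}{- \frac{8656873}{513} + i \sqrt{37}}$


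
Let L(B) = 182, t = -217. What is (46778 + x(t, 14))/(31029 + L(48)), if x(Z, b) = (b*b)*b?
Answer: 49522/31211 ≈ 1.5867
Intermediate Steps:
x(Z, b) = b**3 (x(Z, b) = b**2*b = b**3)
(46778 + x(t, 14))/(31029 + L(48)) = (46778 + 14**3)/(31029 + 182) = (46778 + 2744)/31211 = 49522*(1/31211) = 49522/31211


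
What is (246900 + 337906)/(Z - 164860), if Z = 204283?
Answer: 584806/39423 ≈ 14.834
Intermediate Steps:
(246900 + 337906)/(Z - 164860) = (246900 + 337906)/(204283 - 164860) = 584806/39423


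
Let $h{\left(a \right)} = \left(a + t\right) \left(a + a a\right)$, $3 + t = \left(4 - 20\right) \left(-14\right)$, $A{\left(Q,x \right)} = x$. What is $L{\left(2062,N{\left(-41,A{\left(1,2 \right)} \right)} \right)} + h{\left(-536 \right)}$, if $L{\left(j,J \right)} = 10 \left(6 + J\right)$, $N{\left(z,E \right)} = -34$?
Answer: $-90329680$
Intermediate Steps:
$t = 221$ ($t = -3 + \left(4 - 20\right) \left(-14\right) = -3 - -224 = -3 + 224 = 221$)
$L{\left(j,J \right)} = 60 + 10 J$
$h{\left(a \right)} = \left(221 + a\right) \left(a + a^{2}\right)$ ($h{\left(a \right)} = \left(a + 221\right) \left(a + a a\right) = \left(221 + a\right) \left(a + a^{2}\right)$)
$L{\left(2062,N{\left(-41,A{\left(1,2 \right)} \right)} \right)} + h{\left(-536 \right)} = \left(60 + 10 \left(-34\right)\right) - 536 \left(221 + \left(-536\right)^{2} + 222 \left(-536\right)\right) = \left(60 - 340\right) - 536 \left(221 + 287296 - 118992\right) = -280 - 90329400 = -90329680$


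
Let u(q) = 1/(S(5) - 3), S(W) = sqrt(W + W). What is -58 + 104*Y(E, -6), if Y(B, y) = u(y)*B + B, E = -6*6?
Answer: -15034 - 3744*sqrt(10) ≈ -26874.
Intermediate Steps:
S(W) = sqrt(2)*sqrt(W) (S(W) = sqrt(2*W) = sqrt(2)*sqrt(W))
E = -36
u(q) = 1/(-3 + sqrt(10)) (u(q) = 1/(sqrt(2)*sqrt(5) - 3) = 1/(sqrt(10) - 3) = 1/(-3 + sqrt(10)))
Y(B, y) = B + B*(3 + sqrt(10)) (Y(B, y) = (3 + sqrt(10))*B + B = B*(3 + sqrt(10)) + B = B + B*(3 + sqrt(10)))
-58 + 104*Y(E, -6) = -58 + 104*(4*(-36) - 36*sqrt(10)) = -58 + 104*(-144 - 36*sqrt(10)) = -58 + (-14976 - 3744*sqrt(10)) = -15034 - 3744*sqrt(10)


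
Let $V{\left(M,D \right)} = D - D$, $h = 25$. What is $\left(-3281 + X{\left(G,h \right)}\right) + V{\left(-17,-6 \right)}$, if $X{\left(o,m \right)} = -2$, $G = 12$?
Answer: $-3283$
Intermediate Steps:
$V{\left(M,D \right)} = 0$
$\left(-3281 + X{\left(G,h \right)}\right) + V{\left(-17,-6 \right)} = \left(-3281 - 2\right) + 0 = -3283 + 0 = -3283$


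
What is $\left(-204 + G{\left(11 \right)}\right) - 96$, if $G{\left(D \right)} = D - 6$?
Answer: $-295$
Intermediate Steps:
$G{\left(D \right)} = -6 + D$ ($G{\left(D \right)} = D - 6 = -6 + D$)
$\left(-204 + G{\left(11 \right)}\right) - 96 = \left(-204 + \left(-6 + 11\right)\right) - 96 = \left(-204 + 5\right) - 96 = -199 - 96 = -295$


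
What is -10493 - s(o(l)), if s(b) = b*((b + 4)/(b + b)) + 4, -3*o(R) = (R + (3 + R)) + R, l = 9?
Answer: -10494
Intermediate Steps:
o(R) = -1 - R (o(R) = -((R + (3 + R)) + R)/3 = -((3 + 2*R) + R)/3 = -(3 + 3*R)/3 = -1 - R)
s(b) = 6 + b/2 (s(b) = b*((4 + b)/((2*b))) + 4 = b*((4 + b)*(1/(2*b))) + 4 = b*((4 + b)/(2*b)) + 4 = (2 + b/2) + 4 = 6 + b/2)
-10493 - s(o(l)) = -10493 - (6 + (-1 - 1*9)/2) = -10493 - (6 + (-1 - 9)/2) = -10493 - (6 + (½)*(-10)) = -10493 - (6 - 5) = -10493 - 1*1 = -10493 - 1 = -10494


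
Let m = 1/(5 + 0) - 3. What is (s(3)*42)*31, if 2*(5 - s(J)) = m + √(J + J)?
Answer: 41664/5 - 651*√6 ≈ 6738.2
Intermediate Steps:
m = -14/5 (m = 1/5 - 3 = ⅕ - 3 = -14/5 ≈ -2.8000)
s(J) = 32/5 - √2*√J/2 (s(J) = 5 - (-14/5 + √(J + J))/2 = 5 - (-14/5 + √(2*J))/2 = 5 - (-14/5 + √2*√J)/2 = 5 + (7/5 - √2*√J/2) = 32/5 - √2*√J/2)
(s(3)*42)*31 = ((32/5 - √2*√3/2)*42)*31 = ((32/5 - √6/2)*42)*31 = (1344/5 - 21*√6)*31 = 41664/5 - 651*√6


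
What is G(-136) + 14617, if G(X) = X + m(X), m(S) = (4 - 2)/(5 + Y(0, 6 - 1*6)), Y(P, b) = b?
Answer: 72407/5 ≈ 14481.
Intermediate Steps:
m(S) = 2/5 (m(S) = (4 - 2)/(5 + (6 - 1*6)) = 2/(5 + (6 - 6)) = 2/(5 + 0) = 2/5)
G(X) = 2/5 + X (G(X) = X + 2/5 = 2/5 + X)
G(-136) + 14617 = (2/5 - 136) + 14617 = -678/5 + 14617 = 72407/5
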